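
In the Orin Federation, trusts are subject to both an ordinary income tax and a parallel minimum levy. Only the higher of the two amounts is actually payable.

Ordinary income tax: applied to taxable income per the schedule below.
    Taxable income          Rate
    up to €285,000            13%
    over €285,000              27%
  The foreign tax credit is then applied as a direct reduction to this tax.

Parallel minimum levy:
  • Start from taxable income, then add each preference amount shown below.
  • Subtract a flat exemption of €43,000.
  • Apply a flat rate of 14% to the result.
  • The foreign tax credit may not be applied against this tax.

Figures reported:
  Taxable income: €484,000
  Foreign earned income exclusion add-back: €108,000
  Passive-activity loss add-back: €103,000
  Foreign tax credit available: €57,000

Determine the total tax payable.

Ordinary income tax:
  €285,000 × 13% = €37,050
  €199,000 × 27% = €53,730
  → €90,780
  Less foreign tax credit €57,000 → €33,780

Parallel minimum levy:
  Adjusted income: €484,000 + €108,000 + €103,000 = €695,000
  Less exemption €43,000 → base €652,000
  €652,000 × 14% = €91,280

€91,280 > €33,780, so the parallel minimum levy is the binding amount.

€91,280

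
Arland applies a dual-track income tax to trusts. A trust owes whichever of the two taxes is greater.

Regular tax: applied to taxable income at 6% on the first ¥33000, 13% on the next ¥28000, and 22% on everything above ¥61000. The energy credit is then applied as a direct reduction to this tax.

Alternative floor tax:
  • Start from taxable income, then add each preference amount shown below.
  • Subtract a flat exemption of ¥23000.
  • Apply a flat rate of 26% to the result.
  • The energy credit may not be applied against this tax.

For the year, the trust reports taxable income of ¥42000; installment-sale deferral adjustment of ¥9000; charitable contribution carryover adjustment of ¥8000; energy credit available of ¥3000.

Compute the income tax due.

Regular tax:
  ¥33000 × 6% = ¥1980
  ¥9000 × 13% = ¥1170
  → ¥3150
  Less energy credit ¥3000 → ¥150

Alternative floor tax:
  Adjusted income: ¥42000 + ¥9000 + ¥8000 = ¥59000
  Less exemption ¥23000 → base ¥36000
  ¥36000 × 26% = ¥9360

¥9360 > ¥150, so the alternative floor tax is the binding amount.

¥9360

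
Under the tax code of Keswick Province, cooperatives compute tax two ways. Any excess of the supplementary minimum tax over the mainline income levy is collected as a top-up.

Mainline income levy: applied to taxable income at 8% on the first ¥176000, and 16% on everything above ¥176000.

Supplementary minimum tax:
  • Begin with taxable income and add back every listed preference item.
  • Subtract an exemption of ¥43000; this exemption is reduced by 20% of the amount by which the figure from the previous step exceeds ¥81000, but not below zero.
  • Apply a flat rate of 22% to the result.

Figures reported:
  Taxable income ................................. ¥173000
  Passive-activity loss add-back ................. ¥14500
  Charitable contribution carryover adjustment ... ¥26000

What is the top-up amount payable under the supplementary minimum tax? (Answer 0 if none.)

Mainline income levy:
  ¥173000 × 8% = ¥13840

Supplementary minimum tax:
  Adjusted income: ¥173000 + ¥14500 + ¥26000 = ¥213500
  Exemption: ¥43000 − 20% × (¥213500 − ¥81000) = ¥43000 − ¥26500 = ¥16500
  Base: ¥213500 − ¥16500 = ¥197000
  ¥197000 × 22% = ¥43340

Excess of supplementary minimum tax over mainline income levy: ¥43340 − ¥13840 = ¥29500.

¥29500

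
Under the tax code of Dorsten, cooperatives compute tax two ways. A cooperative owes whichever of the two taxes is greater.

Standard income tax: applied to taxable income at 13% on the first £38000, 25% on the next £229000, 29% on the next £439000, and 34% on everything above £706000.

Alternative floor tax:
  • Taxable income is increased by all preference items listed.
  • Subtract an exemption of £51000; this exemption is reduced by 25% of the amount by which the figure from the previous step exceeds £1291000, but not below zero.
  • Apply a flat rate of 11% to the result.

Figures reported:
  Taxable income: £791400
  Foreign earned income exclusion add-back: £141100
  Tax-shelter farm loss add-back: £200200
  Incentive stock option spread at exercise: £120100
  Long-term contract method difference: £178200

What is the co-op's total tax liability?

£218536

Standard income tax:
  £38000 × 13% = £4940
  £229000 × 25% = £57250
  £439000 × 29% = £127310
  £85400 × 34% = £29036
  → £218536

Alternative floor tax:
  Adjusted income: £791400 + £141100 + £200200 + £120100 + £178200 = £1431000
  Exemption: £51000 − 25% × (£1431000 − £1291000) = £51000 − £35000 = £16000
  Base: £1431000 − £16000 = £1415000
  £1415000 × 11% = £155650

£218536 > £155650, so the standard income tax governs.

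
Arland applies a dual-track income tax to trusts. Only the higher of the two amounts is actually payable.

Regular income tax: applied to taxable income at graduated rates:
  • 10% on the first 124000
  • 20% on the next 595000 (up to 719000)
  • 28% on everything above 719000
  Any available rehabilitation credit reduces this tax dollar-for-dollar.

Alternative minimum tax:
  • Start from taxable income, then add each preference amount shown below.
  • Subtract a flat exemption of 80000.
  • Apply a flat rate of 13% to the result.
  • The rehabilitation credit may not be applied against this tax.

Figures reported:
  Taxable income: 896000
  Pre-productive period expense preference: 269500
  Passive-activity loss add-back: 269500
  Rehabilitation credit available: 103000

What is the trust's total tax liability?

Regular income tax:
  124000 × 10% = 12400
  595000 × 20% = 119000
  177000 × 28% = 49560
  → 180960
  Less rehabilitation credit 103000 → 77960

Alternative minimum tax:
  Adjusted income: 896000 + 269500 + 269500 = 1435000
  Less exemption 80000 → base 1355000
  1355000 × 13% = 176150

176150 > 77960, so the alternative minimum tax is the binding amount.

176150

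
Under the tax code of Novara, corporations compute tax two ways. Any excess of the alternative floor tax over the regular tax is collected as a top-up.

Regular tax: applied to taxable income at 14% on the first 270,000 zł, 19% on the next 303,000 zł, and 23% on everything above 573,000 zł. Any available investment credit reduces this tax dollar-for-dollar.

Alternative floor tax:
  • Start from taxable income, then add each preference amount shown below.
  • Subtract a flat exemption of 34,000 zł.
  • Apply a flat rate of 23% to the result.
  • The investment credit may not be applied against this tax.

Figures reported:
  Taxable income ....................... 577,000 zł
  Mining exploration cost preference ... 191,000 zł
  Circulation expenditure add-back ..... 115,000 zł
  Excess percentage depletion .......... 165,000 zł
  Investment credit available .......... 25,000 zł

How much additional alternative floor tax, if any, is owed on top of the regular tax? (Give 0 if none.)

161,930 zł

Regular tax:
  270,000 zł × 14% = 37,800 zł
  303,000 zł × 19% = 57,570 zł
  4,000 zł × 23% = 920 zł
  → 96,290 zł
  Less investment credit 25,000 zł → 71,290 zł

Alternative floor tax:
  Adjusted income: 577,000 zł + 191,000 zł + 115,000 zł + 165,000 zł = 1,048,000 zł
  Less exemption 34,000 zł → base 1,014,000 zł
  1,014,000 zł × 23% = 233,220 zł

Excess of alternative floor tax over regular tax: 233,220 zł − 71,290 zł = 161,930 zł.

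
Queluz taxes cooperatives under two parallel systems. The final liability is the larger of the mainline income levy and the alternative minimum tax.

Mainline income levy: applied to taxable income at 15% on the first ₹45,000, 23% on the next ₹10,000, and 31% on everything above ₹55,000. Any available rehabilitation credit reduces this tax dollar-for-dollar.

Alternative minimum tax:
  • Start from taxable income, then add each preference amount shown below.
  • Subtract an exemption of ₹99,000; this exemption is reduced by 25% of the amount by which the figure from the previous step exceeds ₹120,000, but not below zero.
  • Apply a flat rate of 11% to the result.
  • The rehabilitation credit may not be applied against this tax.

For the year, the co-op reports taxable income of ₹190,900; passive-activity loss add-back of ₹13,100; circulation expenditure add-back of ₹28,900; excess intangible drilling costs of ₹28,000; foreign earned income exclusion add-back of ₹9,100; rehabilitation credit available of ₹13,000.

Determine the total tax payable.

₹38,179

Alternative minimum tax:
  Adjusted income: ₹190,900 + ₹13,100 + ₹28,900 + ₹28,000 + ₹9,100 = ₹270,000
  Exemption: ₹99,000 − 25% × (₹270,000 − ₹120,000) = ₹99,000 − ₹37,500 = ₹61,500
  Base: ₹270,000 − ₹61,500 = ₹208,500
  ₹208,500 × 11% = ₹22,935

Mainline income levy:
  ₹45,000 × 15% = ₹6,750
  ₹10,000 × 23% = ₹2,300
  ₹135,900 × 31% = ₹42,129
  → ₹51,179
  Less rehabilitation credit ₹13,000 → ₹38,179

₹38,179 > ₹22,935, so the mainline income levy governs.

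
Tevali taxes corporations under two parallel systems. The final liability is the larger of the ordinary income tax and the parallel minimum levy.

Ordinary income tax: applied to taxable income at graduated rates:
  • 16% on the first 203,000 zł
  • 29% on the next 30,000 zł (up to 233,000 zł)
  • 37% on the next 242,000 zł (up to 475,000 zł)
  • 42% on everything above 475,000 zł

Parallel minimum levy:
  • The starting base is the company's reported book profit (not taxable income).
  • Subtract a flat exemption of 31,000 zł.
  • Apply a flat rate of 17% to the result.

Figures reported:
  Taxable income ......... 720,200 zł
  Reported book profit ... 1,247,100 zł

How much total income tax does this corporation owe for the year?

233,704 zł

Ordinary income tax:
  203,000 zł × 16% = 32,480 zł
  30,000 zł × 29% = 8,700 zł
  242,000 zł × 37% = 89,540 zł
  245,200 zł × 42% = 102,984 zł
  → 233,704 zł

Parallel minimum levy:
  Base (reported book profit): 1,247,100 zł
  Less exemption 31,000 zł → base 1,216,100 zł
  1,216,100 zł × 17% = 206,737 zł

233,704 zł > 206,737 zł, so the ordinary income tax governs.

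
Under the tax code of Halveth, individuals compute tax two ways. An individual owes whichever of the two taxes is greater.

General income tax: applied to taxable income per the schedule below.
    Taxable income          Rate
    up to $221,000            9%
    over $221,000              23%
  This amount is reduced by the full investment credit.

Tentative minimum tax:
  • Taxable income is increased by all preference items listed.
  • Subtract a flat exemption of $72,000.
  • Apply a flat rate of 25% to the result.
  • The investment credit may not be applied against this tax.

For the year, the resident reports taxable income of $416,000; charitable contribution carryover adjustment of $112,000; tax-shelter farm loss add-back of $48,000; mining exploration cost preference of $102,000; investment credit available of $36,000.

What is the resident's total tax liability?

$151,500

General income tax:
  $221,000 × 9% = $19,890
  $195,000 × 23% = $44,850
  → $64,740
  Less investment credit $36,000 → $28,740

Tentative minimum tax:
  Adjusted income: $416,000 + $112,000 + $48,000 + $102,000 = $678,000
  Less exemption $72,000 → base $606,000
  $606,000 × 25% = $151,500

$151,500 > $28,740, so the tentative minimum tax is the binding amount.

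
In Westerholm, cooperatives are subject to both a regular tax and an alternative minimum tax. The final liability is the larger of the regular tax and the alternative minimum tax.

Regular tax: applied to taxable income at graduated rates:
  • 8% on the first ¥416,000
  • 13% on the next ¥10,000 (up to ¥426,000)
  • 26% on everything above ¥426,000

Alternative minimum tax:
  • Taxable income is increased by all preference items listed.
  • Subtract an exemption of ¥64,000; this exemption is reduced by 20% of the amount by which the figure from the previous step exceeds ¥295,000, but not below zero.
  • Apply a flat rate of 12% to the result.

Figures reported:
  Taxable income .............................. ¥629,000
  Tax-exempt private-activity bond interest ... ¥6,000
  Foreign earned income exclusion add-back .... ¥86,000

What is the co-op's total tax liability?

¥87,360

Alternative minimum tax:
  Adjusted income: ¥629,000 + ¥6,000 + ¥86,000 = ¥721,000
  Exemption: 20% × (¥721,000 − ¥295,000) = ¥85,200 ≥ ¥64,000, so the exemption is fully phased out
  Base: ¥721,000 − ¥0 = ¥721,000
  ¥721,000 × 12% = ¥86,520

Regular tax:
  ¥416,000 × 8% = ¥33,280
  ¥10,000 × 13% = ¥1,300
  ¥203,000 × 26% = ¥52,780
  → ¥87,360

¥87,360 > ¥86,520, so the regular tax governs.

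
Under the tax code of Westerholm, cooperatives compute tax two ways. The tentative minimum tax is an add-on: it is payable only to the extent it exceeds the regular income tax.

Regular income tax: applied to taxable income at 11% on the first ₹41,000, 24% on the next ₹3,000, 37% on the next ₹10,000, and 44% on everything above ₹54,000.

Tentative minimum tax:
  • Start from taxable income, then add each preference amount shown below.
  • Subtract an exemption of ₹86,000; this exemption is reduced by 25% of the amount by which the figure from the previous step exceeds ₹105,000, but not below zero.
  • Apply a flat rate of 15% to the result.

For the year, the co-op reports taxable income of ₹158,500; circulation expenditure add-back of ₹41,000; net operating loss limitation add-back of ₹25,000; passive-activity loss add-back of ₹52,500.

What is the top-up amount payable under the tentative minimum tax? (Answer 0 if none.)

₹0

Regular income tax:
  ₹41,000 × 11% = ₹4,510
  ₹3,000 × 24% = ₹720
  ₹10,000 × 37% = ₹3,700
  ₹104,500 × 44% = ₹45,980
  → ₹54,910

Tentative minimum tax:
  Adjusted income: ₹158,500 + ₹41,000 + ₹25,000 + ₹52,500 = ₹277,000
  Exemption: ₹86,000 − 25% × (₹277,000 − ₹105,000) = ₹86,000 − ₹43,000 = ₹43,000
  Base: ₹277,000 − ₹43,000 = ₹234,000
  ₹234,000 × 15% = ₹35,100

₹35,100 ≤ ₹54,910, so no add-on is due.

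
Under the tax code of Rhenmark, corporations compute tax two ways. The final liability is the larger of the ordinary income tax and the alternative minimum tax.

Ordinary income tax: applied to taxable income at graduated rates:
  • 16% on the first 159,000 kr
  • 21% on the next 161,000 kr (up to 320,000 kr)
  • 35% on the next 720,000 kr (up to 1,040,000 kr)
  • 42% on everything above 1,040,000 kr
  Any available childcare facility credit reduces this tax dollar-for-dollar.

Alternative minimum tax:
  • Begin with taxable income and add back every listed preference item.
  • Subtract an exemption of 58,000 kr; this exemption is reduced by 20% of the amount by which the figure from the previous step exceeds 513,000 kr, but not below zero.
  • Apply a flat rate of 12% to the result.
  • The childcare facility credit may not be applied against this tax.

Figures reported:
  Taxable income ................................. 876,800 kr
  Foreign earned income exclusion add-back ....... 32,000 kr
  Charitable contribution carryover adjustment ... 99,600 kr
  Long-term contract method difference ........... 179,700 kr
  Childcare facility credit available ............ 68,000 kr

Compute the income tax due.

186,130 kr

Ordinary income tax:
  159,000 kr × 16% = 25,440 kr
  161,000 kr × 21% = 33,810 kr
  556,800 kr × 35% = 194,880 kr
  → 254,130 kr
  Less childcare facility credit 68,000 kr → 186,130 kr

Alternative minimum tax:
  Adjusted income: 876,800 kr + 32,000 kr + 99,600 kr + 179,700 kr = 1,188,100 kr
  Exemption: 20% × (1,188,100 kr − 513,000 kr) = 135,020 kr ≥ 58,000 kr, so the exemption is fully phased out
  Base: 1,188,100 kr − 0 kr = 1,188,100 kr
  1,188,100 kr × 12% = 142,572 kr

186,130 kr > 142,572 kr, so the ordinary income tax governs.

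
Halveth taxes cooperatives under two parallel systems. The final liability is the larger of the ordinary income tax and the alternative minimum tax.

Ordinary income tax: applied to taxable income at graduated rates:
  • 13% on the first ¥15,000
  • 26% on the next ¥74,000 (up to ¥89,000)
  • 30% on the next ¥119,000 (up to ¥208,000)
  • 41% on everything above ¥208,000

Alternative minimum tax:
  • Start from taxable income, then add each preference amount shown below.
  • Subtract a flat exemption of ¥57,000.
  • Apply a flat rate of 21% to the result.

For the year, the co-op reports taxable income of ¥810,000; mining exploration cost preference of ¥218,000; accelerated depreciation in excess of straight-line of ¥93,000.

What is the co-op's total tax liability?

Ordinary income tax:
  ¥15,000 × 13% = ¥1,950
  ¥74,000 × 26% = ¥19,240
  ¥119,000 × 30% = ¥35,700
  ¥602,000 × 41% = ¥246,820
  → ¥303,710

Alternative minimum tax:
  Adjusted income: ¥810,000 + ¥218,000 + ¥93,000 = ¥1,121,000
  Less exemption ¥57,000 → base ¥1,064,000
  ¥1,064,000 × 21% = ¥223,440

¥303,710 > ¥223,440, so the ordinary income tax governs.

¥303,710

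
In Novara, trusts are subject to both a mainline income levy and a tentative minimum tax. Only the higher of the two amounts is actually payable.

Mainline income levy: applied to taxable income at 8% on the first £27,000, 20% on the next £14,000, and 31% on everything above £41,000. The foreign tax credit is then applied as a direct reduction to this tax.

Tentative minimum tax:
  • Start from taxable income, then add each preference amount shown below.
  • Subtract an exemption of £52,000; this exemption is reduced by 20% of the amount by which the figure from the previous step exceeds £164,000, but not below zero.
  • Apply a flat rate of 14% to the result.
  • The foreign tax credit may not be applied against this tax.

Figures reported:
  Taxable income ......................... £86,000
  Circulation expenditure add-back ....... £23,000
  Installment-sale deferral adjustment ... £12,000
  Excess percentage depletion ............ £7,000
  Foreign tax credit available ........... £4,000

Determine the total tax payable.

Tentative minimum tax:
  Adjusted income: £86,000 + £23,000 + £12,000 + £7,000 = £128,000
  Exemption: £128,000 ≤ £164,000, so full £52,000 applies
  Base: £128,000 − £52,000 = £76,000
  £76,000 × 14% = £10,640

Mainline income levy:
  £27,000 × 8% = £2,160
  £14,000 × 20% = £2,800
  £45,000 × 31% = £13,950
  → £18,910
  Less foreign tax credit £4,000 → £14,910

£14,910 > £10,640, so the mainline income levy governs.

£14,910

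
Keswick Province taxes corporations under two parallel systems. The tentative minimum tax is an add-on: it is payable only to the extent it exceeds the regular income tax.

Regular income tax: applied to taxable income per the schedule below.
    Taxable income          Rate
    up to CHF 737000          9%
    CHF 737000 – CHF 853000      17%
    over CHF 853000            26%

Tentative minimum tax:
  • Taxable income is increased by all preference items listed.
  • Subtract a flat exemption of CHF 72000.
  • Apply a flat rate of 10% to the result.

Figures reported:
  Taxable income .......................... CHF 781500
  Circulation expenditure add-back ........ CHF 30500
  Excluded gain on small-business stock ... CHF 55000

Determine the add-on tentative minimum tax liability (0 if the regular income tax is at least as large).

Regular income tax:
  CHF 737000 × 9% = CHF 66330
  CHF 44500 × 17% = CHF 7565
  → CHF 73895

Tentative minimum tax:
  Adjusted income: CHF 781500 + CHF 30500 + CHF 55000 = CHF 867000
  Less exemption CHF 72000 → base CHF 795000
  CHF 795000 × 10% = CHF 79500

Excess of tentative minimum tax over regular income tax: CHF 79500 − CHF 73895 = CHF 5605.

CHF 5605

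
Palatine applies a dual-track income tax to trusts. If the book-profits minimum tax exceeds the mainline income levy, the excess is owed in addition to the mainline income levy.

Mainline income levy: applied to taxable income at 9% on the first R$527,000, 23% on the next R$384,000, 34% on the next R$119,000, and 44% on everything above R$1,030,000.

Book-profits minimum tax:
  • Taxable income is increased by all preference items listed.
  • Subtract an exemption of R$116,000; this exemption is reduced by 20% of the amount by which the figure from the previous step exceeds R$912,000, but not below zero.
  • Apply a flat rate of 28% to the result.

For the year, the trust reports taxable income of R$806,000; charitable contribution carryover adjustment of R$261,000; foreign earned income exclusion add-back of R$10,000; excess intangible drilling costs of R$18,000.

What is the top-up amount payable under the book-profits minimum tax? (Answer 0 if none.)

R$172,768

Book-profits minimum tax:
  Adjusted income: R$806,000 + R$261,000 + R$10,000 + R$18,000 = R$1,095,000
  Exemption: R$116,000 − 20% × (R$1,095,000 − R$912,000) = R$116,000 − R$36,600 = R$79,400
  Base: R$1,095,000 − R$79,400 = R$1,015,600
  R$1,015,600 × 28% = R$284,368

Mainline income levy:
  R$527,000 × 9% = R$47,430
  R$279,000 × 23% = R$64,170
  → R$111,600

Excess of book-profits minimum tax over mainline income levy: R$284,368 − R$111,600 = R$172,768.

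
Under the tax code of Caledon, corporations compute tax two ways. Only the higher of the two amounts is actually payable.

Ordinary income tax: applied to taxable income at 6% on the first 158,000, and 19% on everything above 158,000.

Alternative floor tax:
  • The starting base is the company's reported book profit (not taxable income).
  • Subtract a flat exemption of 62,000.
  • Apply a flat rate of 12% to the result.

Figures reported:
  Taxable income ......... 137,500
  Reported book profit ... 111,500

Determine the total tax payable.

8,250

Alternative floor tax:
  Base (reported book profit): 111,500
  Less exemption 62,000 → base 49,500
  49,500 × 12% = 5,940

Ordinary income tax:
  137,500 × 6% = 8,250

8,250 > 5,940, so the ordinary income tax governs.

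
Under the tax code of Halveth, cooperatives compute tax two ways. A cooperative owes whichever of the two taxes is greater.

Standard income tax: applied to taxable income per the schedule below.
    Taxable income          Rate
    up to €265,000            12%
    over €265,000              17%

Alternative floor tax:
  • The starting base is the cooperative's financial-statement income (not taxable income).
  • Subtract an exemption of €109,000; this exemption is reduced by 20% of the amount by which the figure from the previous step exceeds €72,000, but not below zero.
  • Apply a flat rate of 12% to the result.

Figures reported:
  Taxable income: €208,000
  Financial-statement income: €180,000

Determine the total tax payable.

Standard income tax:
  €208,000 × 12% = €24,960

Alternative floor tax:
  Base (financial-statement income): €180,000
  Exemption: €109,000 − 20% × (€180,000 − €72,000) = €109,000 − €21,600 = €87,400
  Base: €180,000 − €87,400 = €92,600
  €92,600 × 12% = €11,112

€24,960 > €11,112, so the standard income tax governs.

€24,960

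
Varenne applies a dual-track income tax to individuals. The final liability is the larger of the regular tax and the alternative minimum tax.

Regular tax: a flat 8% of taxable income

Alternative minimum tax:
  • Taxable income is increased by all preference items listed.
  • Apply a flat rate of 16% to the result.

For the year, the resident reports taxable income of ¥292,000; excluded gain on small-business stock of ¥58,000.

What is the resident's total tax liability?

Alternative minimum tax:
  Adjusted income: ¥292,000 + ¥58,000 = ¥350,000
  ¥350,000 × 16% = ¥56,000

Regular tax:
  ¥292,000 × 8% = ¥23,360

¥56,000 > ¥23,360, so the alternative minimum tax is the binding amount.

¥56,000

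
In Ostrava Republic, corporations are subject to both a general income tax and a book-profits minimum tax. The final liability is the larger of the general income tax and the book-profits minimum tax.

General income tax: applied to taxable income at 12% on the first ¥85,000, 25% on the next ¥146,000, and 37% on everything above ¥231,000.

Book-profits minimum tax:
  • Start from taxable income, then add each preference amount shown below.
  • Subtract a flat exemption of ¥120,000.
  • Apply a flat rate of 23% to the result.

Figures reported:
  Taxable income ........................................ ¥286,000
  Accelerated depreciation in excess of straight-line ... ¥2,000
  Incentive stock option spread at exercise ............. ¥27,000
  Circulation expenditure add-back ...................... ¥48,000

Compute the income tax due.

¥67,050

Book-profits minimum tax:
  Adjusted income: ¥286,000 + ¥2,000 + ¥27,000 + ¥48,000 = ¥363,000
  Less exemption ¥120,000 → base ¥243,000
  ¥243,000 × 23% = ¥55,890

General income tax:
  ¥85,000 × 12% = ¥10,200
  ¥146,000 × 25% = ¥36,500
  ¥55,000 × 37% = ¥20,350
  → ¥67,050

¥67,050 > ¥55,890, so the general income tax governs.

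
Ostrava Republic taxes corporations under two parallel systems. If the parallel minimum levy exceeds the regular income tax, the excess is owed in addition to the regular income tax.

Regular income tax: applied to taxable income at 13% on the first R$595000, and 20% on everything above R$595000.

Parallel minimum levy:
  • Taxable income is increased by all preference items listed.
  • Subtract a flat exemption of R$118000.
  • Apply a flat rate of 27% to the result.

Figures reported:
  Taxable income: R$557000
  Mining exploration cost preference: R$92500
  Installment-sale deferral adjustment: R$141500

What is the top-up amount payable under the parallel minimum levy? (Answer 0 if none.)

R$109300

Parallel minimum levy:
  Adjusted income: R$557000 + R$92500 + R$141500 = R$791000
  Less exemption R$118000 → base R$673000
  R$673000 × 27% = R$181710

Regular income tax:
  R$557000 × 13% = R$72410

Excess of parallel minimum levy over regular income tax: R$181710 − R$72410 = R$109300.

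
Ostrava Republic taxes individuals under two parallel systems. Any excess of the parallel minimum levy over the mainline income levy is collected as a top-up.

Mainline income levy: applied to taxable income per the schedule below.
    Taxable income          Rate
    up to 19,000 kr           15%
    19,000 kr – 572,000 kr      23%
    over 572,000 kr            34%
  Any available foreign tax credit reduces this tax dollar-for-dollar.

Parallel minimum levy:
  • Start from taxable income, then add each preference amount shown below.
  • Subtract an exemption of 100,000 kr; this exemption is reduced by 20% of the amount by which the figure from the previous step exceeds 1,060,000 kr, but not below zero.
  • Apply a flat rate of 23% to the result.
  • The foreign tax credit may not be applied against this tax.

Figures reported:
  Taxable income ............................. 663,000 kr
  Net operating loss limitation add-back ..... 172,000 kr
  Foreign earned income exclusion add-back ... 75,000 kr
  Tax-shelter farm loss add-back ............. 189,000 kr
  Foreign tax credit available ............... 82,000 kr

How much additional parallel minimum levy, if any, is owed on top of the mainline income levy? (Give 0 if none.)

152,584 kr

Mainline income levy:
  19,000 kr × 15% = 2,850 kr
  553,000 kr × 23% = 127,190 kr
  91,000 kr × 34% = 30,940 kr
  → 160,980 kr
  Less foreign tax credit 82,000 kr → 78,980 kr

Parallel minimum levy:
  Adjusted income: 663,000 kr + 172,000 kr + 75,000 kr + 189,000 kr = 1,099,000 kr
  Exemption: 100,000 kr − 20% × (1,099,000 kr − 1,060,000 kr) = 100,000 kr − 7,800 kr = 92,200 kr
  Base: 1,099,000 kr − 92,200 kr = 1,006,800 kr
  1,006,800 kr × 23% = 231,564 kr

Excess of parallel minimum levy over mainline income levy: 231,564 kr − 78,980 kr = 152,584 kr.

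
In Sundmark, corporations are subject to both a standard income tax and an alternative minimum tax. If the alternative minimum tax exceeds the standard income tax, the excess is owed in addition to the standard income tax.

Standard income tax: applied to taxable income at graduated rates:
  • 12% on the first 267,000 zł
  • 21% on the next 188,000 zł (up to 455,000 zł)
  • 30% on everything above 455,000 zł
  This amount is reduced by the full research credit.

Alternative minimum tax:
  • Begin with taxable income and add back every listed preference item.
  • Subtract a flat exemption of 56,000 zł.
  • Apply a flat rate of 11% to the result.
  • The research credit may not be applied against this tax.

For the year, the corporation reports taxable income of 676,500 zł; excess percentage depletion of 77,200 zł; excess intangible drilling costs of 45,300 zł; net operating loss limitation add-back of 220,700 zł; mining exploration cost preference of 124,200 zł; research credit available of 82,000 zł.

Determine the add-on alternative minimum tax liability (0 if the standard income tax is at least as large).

63,699 zł

Alternative minimum tax:
  Adjusted income: 676,500 zł + 77,200 zł + 45,300 zł + 220,700 zł + 124,200 zł = 1,143,900 zł
  Less exemption 56,000 zł → base 1,087,900 zł
  1,087,900 zł × 11% = 119,669 zł

Standard income tax:
  267,000 zł × 12% = 32,040 zł
  188,000 zł × 21% = 39,480 zł
  221,500 zł × 30% = 66,450 zł
  → 137,970 zł
  Less research credit 82,000 zł → 55,970 zł

Excess of alternative minimum tax over standard income tax: 119,669 zł − 55,970 zł = 63,699 zł.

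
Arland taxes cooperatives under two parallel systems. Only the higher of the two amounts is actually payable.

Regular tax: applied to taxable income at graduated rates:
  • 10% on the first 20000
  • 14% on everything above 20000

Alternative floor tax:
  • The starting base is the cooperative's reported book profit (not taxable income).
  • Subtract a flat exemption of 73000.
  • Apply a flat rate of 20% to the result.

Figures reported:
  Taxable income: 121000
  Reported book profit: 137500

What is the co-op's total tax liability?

16140

Alternative floor tax:
  Base (reported book profit): 137500
  Less exemption 73000 → base 64500
  64500 × 20% = 12900

Regular tax:
  20000 × 10% = 2000
  101000 × 14% = 14140
  → 16140

16140 > 12900, so the regular tax governs.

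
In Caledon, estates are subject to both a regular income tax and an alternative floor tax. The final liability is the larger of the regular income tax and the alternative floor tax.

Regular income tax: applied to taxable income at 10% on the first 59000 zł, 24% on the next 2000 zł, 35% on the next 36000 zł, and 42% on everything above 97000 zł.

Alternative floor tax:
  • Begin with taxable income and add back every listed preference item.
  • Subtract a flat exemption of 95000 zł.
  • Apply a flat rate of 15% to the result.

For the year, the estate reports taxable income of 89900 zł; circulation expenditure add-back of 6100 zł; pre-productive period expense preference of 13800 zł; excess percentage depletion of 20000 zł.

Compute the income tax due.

16495 zł

Regular income tax:
  59000 zł × 10% = 5900 zł
  2000 zł × 24% = 480 zł
  28900 zł × 35% = 10115 zł
  → 16495 zł

Alternative floor tax:
  Adjusted income: 89900 zł + 6100 zł + 13800 zł + 20000 zł = 129800 zł
  Less exemption 95000 zł → base 34800 zł
  34800 zł × 15% = 5220 zł

16495 zł > 5220 zł, so the regular income tax governs.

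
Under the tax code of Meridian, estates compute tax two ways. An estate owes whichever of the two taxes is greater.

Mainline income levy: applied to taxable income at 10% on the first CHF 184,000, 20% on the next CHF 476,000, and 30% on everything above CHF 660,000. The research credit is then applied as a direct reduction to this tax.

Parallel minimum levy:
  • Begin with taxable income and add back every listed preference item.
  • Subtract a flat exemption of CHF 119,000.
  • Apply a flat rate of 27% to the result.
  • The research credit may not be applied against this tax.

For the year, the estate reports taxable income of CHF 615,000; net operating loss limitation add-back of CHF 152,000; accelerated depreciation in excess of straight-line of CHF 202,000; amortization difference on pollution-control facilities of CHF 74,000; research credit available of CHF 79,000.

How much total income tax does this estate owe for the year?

CHF 249,480

Parallel minimum levy:
  Adjusted income: CHF 615,000 + CHF 152,000 + CHF 202,000 + CHF 74,000 = CHF 1,043,000
  Less exemption CHF 119,000 → base CHF 924,000
  CHF 924,000 × 27% = CHF 249,480

Mainline income levy:
  CHF 184,000 × 10% = CHF 18,400
  CHF 431,000 × 20% = CHF 86,200
  → CHF 104,600
  Less research credit CHF 79,000 → CHF 25,600

CHF 249,480 > CHF 25,600, so the parallel minimum levy is the binding amount.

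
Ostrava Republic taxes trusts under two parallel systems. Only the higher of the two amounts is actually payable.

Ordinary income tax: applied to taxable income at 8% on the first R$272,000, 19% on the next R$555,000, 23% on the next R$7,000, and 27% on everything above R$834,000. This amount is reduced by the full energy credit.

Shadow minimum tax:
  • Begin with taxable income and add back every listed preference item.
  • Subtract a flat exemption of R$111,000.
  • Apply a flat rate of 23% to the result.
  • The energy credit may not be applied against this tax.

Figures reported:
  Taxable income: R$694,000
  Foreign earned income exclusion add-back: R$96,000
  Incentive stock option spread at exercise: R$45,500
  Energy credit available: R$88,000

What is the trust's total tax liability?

Ordinary income tax:
  R$272,000 × 8% = R$21,760
  R$422,000 × 19% = R$80,180
  → R$101,940
  Less energy credit R$88,000 → R$13,940

Shadow minimum tax:
  Adjusted income: R$694,000 + R$96,000 + R$45,500 = R$835,500
  Less exemption R$111,000 → base R$724,500
  R$724,500 × 23% = R$166,635

R$166,635 > R$13,940, so the shadow minimum tax is the binding amount.

R$166,635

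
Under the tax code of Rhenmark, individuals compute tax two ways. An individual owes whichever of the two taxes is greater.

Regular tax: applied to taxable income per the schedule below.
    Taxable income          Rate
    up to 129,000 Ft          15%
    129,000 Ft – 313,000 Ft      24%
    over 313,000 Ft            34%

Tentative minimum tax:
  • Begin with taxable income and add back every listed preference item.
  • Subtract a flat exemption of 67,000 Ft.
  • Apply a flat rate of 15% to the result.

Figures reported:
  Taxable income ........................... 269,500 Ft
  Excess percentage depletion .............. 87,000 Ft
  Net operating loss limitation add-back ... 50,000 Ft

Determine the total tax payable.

53,070 Ft

Tentative minimum tax:
  Adjusted income: 269,500 Ft + 87,000 Ft + 50,000 Ft = 406,500 Ft
  Less exemption 67,000 Ft → base 339,500 Ft
  339,500 Ft × 15% = 50,925 Ft

Regular tax:
  129,000 Ft × 15% = 19,350 Ft
  140,500 Ft × 24% = 33,720 Ft
  → 53,070 Ft

53,070 Ft > 50,925 Ft, so the regular tax governs.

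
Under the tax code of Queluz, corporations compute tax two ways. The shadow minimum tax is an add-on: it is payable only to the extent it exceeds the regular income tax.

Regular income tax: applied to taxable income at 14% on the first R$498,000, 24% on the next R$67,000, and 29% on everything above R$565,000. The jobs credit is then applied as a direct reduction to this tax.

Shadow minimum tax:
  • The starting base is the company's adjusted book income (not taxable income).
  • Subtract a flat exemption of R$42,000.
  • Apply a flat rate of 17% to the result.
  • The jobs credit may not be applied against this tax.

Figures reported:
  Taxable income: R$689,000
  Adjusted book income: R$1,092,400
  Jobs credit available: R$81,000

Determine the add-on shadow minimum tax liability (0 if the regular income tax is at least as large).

R$137,808

Regular income tax:
  R$498,000 × 14% = R$69,720
  R$67,000 × 24% = R$16,080
  R$124,000 × 29% = R$35,960
  → R$121,760
  Less jobs credit R$81,000 → R$40,760

Shadow minimum tax:
  Base (adjusted book income): R$1,092,400
  Less exemption R$42,000 → base R$1,050,400
  R$1,050,400 × 17% = R$178,568

Excess of shadow minimum tax over regular income tax: R$178,568 − R$40,760 = R$137,808.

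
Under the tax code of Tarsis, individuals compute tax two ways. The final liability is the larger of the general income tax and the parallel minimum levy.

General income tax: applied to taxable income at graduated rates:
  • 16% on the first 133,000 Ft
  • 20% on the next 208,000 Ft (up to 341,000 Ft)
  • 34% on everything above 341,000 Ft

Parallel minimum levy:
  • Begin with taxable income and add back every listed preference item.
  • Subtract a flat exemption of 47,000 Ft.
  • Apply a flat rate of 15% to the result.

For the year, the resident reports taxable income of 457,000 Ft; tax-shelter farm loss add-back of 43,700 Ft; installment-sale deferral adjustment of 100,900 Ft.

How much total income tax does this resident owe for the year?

Parallel minimum levy:
  Adjusted income: 457,000 Ft + 43,700 Ft + 100,900 Ft = 601,600 Ft
  Less exemption 47,000 Ft → base 554,600 Ft
  554,600 Ft × 15% = 83,190 Ft

General income tax:
  133,000 Ft × 16% = 21,280 Ft
  208,000 Ft × 20% = 41,600 Ft
  116,000 Ft × 34% = 39,440 Ft
  → 102,320 Ft

102,320 Ft > 83,190 Ft, so the general income tax governs.

102,320 Ft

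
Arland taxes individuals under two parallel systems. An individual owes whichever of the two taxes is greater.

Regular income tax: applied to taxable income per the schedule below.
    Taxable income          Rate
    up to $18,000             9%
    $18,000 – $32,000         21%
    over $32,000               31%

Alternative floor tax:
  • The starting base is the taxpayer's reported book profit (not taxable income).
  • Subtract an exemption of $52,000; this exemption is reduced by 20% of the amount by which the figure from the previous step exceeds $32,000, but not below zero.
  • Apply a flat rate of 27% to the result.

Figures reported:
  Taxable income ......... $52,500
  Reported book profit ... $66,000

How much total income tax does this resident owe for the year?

$10,915

Regular income tax:
  $18,000 × 9% = $1,620
  $14,000 × 21% = $2,940
  $20,500 × 31% = $6,355
  → $10,915

Alternative floor tax:
  Base (reported book profit): $66,000
  Exemption: $52,000 − 20% × ($66,000 − $32,000) = $52,000 − $6,800 = $45,200
  Base: $66,000 − $45,200 = $20,800
  $20,800 × 27% = $5,616

$10,915 > $5,616, so the regular income tax governs.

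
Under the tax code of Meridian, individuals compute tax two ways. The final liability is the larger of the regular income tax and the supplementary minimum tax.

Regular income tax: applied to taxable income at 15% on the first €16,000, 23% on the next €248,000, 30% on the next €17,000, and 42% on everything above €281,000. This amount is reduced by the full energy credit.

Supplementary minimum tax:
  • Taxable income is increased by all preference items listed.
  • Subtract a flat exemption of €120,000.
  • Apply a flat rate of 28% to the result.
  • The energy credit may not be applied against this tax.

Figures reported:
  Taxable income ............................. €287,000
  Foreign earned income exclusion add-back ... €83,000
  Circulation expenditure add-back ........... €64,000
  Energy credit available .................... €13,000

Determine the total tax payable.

Regular income tax:
  €16,000 × 15% = €2,400
  €248,000 × 23% = €57,040
  €17,000 × 30% = €5,100
  €6,000 × 42% = €2,520
  → €67,060
  Less energy credit €13,000 → €54,060

Supplementary minimum tax:
  Adjusted income: €287,000 + €83,000 + €64,000 = €434,000
  Less exemption €120,000 → base €314,000
  €314,000 × 28% = €87,920

€87,920 > €54,060, so the supplementary minimum tax is the binding amount.

€87,920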